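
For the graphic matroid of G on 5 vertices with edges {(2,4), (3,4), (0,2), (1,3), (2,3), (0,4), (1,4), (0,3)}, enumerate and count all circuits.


A circuit in a graphic matroid = edge set of a simple cycle.
G has 5 vertices and 8 edges.
Enumerating all minimal edge subsets forming cycles...
Total circuits found: 12.

12


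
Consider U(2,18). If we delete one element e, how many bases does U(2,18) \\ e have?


Deleting e from U(2,18) gives U(2,17) since n > r.
Bases of U(2,17) = C(17,2) = 17! / (2! * 15!) = 136.

136


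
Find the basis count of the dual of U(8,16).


The dual of U(r,n) is U(n-r, n) = U(8,16).
Bases of U(8,16) are all (8)-element subsets.
|B(M*)| = (16 choose 8) = 12870.

12870


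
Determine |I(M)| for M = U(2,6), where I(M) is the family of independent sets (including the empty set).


Independent sets of U(2,6) are all subsets of size <= 2.
Count = C(6,0) + C(6,1) + C(6,2)
     = 1 + 6 + 15
     = 22.

22


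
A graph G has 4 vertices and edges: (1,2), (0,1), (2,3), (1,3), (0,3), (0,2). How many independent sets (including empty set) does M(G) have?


An independent set in a graphic matroid is an acyclic edge subset.
G has 4 vertices and 6 edges.
Enumerate all 2^6 = 64 subsets, checking for acyclicity.
Total independent sets = 38.

38


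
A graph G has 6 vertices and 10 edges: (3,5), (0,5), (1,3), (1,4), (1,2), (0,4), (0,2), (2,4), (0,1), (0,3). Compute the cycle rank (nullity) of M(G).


Cycle rank (nullity) = |E| - r(M) = |E| - (|V| - c).
|E| = 10, |V| = 6, c = 1.
Nullity = 10 - (6 - 1) = 10 - 5 = 5.

5


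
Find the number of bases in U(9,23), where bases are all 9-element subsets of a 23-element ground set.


Bases of U(9,23) are all 9-element subsets of the 23-element ground set.
Number of bases = C(23,9).
(23 choose 9) = 817190.

817190


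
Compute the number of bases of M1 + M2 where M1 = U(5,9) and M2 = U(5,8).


Bases of a direct sum M1 + M2: |B| = |B(M1)| * |B(M2)|.
|B(U(5,9))| = C(9,5) = 126.
|B(U(5,8))| = C(8,5) = 56.
Total bases = 126 * 56 = 7056.

7056


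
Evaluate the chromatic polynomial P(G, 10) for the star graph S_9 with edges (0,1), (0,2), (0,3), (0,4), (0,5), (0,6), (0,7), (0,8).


P(tree, k) = k * (k-1)^(8) for any tree on 9 vertices.
P(10) = 10 * 9^8 = 10 * 43046721 = 430467210.

430467210


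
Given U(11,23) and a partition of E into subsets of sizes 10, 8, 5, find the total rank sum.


r(Ai) = min(|Ai|, 11) for each part.
Sum = min(10,11) + min(8,11) + min(5,11)
    = 10 + 8 + 5
    = 23.

23


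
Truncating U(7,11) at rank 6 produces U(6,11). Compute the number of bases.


Truncating U(7,11) to rank 6 gives U(6,11).
Bases of U(6,11) are all 6-element subsets of 11 elements.
Number of bases = (11 choose 6) = 462.

462


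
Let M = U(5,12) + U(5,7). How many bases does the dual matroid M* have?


(M1+M2)* = M1* + M2*.
M1* = U(7,12), bases: C(12,7) = 792.
M2* = U(2,7), bases: C(7,2) = 21.
|B(M*)| = 792 * 21 = 16632.

16632


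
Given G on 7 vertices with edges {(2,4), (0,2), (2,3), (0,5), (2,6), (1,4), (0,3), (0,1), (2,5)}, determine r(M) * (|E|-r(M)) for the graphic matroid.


r(M) = |V| - c = 7 - 1 = 6.
nullity = |E| - r(M) = 9 - 6 = 3.
Product = 6 * 3 = 18.

18


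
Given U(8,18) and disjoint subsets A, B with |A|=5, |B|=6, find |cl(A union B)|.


|A union B| = 5 + 6 = 11 (disjoint).
In U(8,18), cl(S) = S if |S| < 8, else cl(S) = E.
Since 11 >= 8, cl(A union B) = E.
|cl(A union B)| = 18.

18


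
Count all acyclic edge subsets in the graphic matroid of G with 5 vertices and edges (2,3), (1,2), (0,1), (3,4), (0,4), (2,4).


An independent set in a graphic matroid is an acyclic edge subset.
G has 5 vertices and 6 edges.
Enumerate all 2^6 = 64 subsets, checking for acyclicity.
Total independent sets = 52.

52


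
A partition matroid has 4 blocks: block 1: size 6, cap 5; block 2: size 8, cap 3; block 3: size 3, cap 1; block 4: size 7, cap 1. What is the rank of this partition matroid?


Rank of a partition matroid = sum of min(|Si|, ci) for each block.
= min(6,5) + min(8,3) + min(3,1) + min(7,1)
= 5 + 3 + 1 + 1
= 10.

10


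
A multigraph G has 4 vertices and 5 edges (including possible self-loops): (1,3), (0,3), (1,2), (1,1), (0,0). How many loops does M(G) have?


In a graphic matroid, a loop is a self-loop edge (u,u) with rank 0.
Examining all 5 edges for self-loops...
Self-loops found: (1,1), (0,0)
Number of loops = 2.

2


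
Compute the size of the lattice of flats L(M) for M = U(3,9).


Flats of U(3,9): every subset of size < 3 is a flat, plus E itself.
Count = (9 choose 0) + (9 choose 1) + (9 choose 2) + 1
     = 1 + 9 + 36 + 1
     = 47.

47


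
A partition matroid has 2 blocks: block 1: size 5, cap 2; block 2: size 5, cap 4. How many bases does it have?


A basis picks exactly ci elements from block i.
Number of bases = product of C(|Si|, ci).
= C(5,2) * C(5,4)
= 10 * 5
= 50.

50


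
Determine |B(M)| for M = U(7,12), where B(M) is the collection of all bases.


Bases of U(7,12) are all 7-element subsets of the 12-element ground set.
Number of bases = C(12,7).
C(12,7) = 792.

792


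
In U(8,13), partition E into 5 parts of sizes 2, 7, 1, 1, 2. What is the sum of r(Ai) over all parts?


r(Ai) = min(|Ai|, 8) for each part.
Sum = min(2,8) + min(7,8) + min(1,8) + min(1,8) + min(2,8)
    = 2 + 7 + 1 + 1 + 2
    = 13.

13


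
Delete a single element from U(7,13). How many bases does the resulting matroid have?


Deleting e from U(7,13) gives U(7,12) since n > r.
Bases of U(7,12) = (12 choose 7) = 792.

792


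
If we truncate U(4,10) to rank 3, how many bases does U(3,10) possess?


Truncating U(4,10) to rank 3 gives U(3,10).
Bases of U(3,10) are all 3-element subsets of 10 elements.
Number of bases = C(10,3) = 10! / (3! * 7!) = 120.

120


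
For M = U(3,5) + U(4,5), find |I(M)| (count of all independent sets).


For a direct sum, |I(M1+M2)| = |I(M1)| * |I(M2)|.
|I(U(3,5))| = sum C(5,k) for k=0..3 = 26.
|I(U(4,5))| = sum C(5,k) for k=0..4 = 31.
Total = 26 * 31 = 806.

806


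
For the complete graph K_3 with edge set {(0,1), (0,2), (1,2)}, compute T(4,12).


T(K_3; x,y) = x^2 + x + y.
T(4,12) = 16 + 4 + 12 = 32.

32


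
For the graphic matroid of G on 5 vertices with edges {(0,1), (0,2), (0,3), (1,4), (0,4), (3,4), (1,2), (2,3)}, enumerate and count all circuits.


A circuit in a graphic matroid = edge set of a simple cycle.
G has 5 vertices and 8 edges.
Enumerating all minimal edge subsets forming cycles...
Total circuits found: 13.

13


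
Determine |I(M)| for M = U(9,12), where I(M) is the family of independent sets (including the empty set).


Independent sets of U(9,12) are all subsets of size <= 9.
Count = C(12,0) + C(12,1) + C(12,2) + C(12,3) + C(12,4) + C(12,5) + C(12,6) + C(12,7) + C(12,8) + C(12,9)
     = 1 + 12 + 66 + 220 + 495 + 792 + 924 + 792 + 495 + 220
     = 4017.

4017


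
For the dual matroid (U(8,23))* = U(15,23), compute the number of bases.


The dual of U(r,n) is U(n-r, n) = U(15,23).
Bases of U(15,23) are all (15)-element subsets.
|B(M*)| = (23 choose 15) = 490314.

490314


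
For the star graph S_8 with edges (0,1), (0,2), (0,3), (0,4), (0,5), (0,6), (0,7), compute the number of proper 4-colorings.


P(tree, k) = k * (k-1)^(7) for any tree on 8 vertices.
P(4) = 4 * 3^7 = 4 * 2187 = 8748.

8748


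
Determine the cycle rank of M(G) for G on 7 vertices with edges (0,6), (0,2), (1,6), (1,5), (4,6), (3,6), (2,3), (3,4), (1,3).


Cycle rank (nullity) = |E| - r(M) = |E| - (|V| - c).
|E| = 9, |V| = 7, c = 1.
Nullity = 9 - (7 - 1) = 9 - 6 = 3.

3


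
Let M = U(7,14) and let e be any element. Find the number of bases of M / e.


Contracting e from U(7,14) gives U(6,13).
Bases of U(6,13) = (13 choose 6) = 1716.

1716


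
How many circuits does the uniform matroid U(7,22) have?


In U(7,22), circuits are the (8)-element subsets.
Any set of 8 elements is dependent, and removing any one element gives
an independent set of size 7, so it is a minimal dependent set.
Number of circuits = C(22,8) = 22! / (8! * 14!) = 319770.

319770


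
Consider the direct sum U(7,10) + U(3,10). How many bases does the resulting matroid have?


Bases of a direct sum M1 + M2: |B| = |B(M1)| * |B(M2)|.
|B(U(7,10))| = C(10,7) = 120.
|B(U(3,10))| = C(10,3) = 120.
Total bases = 120 * 120 = 14400.

14400


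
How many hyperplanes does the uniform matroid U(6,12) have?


Hyperplanes of U(6,12) are flats of rank 5.
In a uniform matroid, these are exactly the (5)-element subsets.
Count = (12 choose 5) = 792.

792


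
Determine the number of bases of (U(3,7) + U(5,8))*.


(M1+M2)* = M1* + M2*.
M1* = U(4,7), bases: C(7,4) = 35.
M2* = U(3,8), bases: C(8,3) = 56.
|B(M*)| = 35 * 56 = 1960.

1960


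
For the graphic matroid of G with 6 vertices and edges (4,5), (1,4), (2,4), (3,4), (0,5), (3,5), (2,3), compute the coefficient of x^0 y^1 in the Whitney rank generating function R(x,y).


R(x,y) = sum over A in 2^E of x^(r(E)-r(A)) * y^(|A|-r(A)).
G has 6 vertices, 7 edges. r(E) = 5.
Enumerate all 2^7 = 128 subsets.
Count subsets with r(E)-r(A)=0 and |A|-r(A)=1: 5.

5


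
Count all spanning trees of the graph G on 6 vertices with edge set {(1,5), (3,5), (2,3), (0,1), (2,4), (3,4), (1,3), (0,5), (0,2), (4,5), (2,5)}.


By Kirchhoff's matrix tree theorem, the number of spanning trees equals
the determinant of any cofactor of the Laplacian matrix L.
G has 6 vertices and 11 edges.
Computing the (5 x 5) cofactor determinant gives 209.

209


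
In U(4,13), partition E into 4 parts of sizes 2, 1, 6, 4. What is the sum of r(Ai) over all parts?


r(Ai) = min(|Ai|, 4) for each part.
Sum = min(2,4) + min(1,4) + min(6,4) + min(4,4)
    = 2 + 1 + 4 + 4
    = 11.

11


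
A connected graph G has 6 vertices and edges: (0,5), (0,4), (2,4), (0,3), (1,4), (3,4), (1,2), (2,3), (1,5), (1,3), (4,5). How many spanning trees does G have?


By Kirchhoff's matrix tree theorem, the number of spanning trees equals
the determinant of any cofactor of the Laplacian matrix L.
G has 6 vertices and 11 edges.
Computing the (5 x 5) cofactor determinant gives 209.

209


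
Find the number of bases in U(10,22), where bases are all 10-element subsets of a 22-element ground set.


Bases of U(10,22) are all 10-element subsets of the 22-element ground set.
Number of bases = C(22,10).
C(22,10) = 22! / (10! * 12!) = 646646.

646646


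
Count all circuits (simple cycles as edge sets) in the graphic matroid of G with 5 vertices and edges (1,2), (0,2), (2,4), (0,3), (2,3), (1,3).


A circuit in a graphic matroid = edge set of a simple cycle.
G has 5 vertices and 6 edges.
Enumerating all minimal edge subsets forming cycles...
Total circuits found: 3.

3


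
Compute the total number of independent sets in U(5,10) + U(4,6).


For a direct sum, |I(M1+M2)| = |I(M1)| * |I(M2)|.
|I(U(5,10))| = sum C(10,k) for k=0..5 = 638.
|I(U(4,6))| = sum C(6,k) for k=0..4 = 57.
Total = 638 * 57 = 36366.

36366


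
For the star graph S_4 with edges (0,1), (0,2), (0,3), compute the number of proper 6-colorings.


P(tree, k) = k * (k-1)^(3) for any tree on 4 vertices.
P(6) = 6 * 5^3 = 6 * 125 = 750.

750


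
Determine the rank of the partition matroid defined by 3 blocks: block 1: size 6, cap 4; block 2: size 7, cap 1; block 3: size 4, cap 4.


Rank of a partition matroid = sum of min(|Si|, ci) for each block.
= min(6,4) + min(7,1) + min(4,4)
= 4 + 1 + 4
= 9.

9


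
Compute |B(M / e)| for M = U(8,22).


Contracting e from U(8,22) gives U(7,21).
Bases of U(7,21) = (21 choose 7) = 116280.

116280


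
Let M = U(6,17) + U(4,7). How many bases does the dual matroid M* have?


(M1+M2)* = M1* + M2*.
M1* = U(11,17), bases: C(17,11) = 12376.
M2* = U(3,7), bases: C(7,3) = 35.
|B(M*)| = 12376 * 35 = 433160.

433160


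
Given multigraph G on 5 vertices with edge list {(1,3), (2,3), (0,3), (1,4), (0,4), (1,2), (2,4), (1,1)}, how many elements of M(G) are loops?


In a graphic matroid, a loop is a self-loop edge (u,u) with rank 0.
Examining all 8 edges for self-loops...
Self-loops found: (1,1)
Number of loops = 1.

1


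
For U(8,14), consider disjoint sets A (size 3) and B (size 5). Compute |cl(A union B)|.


|A union B| = 3 + 5 = 8 (disjoint).
In U(8,14), cl(S) = S if |S| < 8, else cl(S) = E.
Since 8 >= 8, cl(A union B) = E.
|cl(A union B)| = 14.

14


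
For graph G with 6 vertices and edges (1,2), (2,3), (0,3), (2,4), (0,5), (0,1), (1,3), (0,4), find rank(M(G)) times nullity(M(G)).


r(M) = |V| - c = 6 - 1 = 5.
nullity = |E| - r(M) = 8 - 5 = 3.
Product = 5 * 3 = 15.

15


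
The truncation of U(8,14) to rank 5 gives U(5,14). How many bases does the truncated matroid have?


Truncating U(8,14) to rank 5 gives U(5,14).
Bases of U(5,14) are all 5-element subsets of 14 elements.
Number of bases = C(14,5) = 14! / (5! * 9!) = 2002.

2002


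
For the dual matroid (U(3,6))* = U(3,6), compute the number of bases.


The dual of U(r,n) is U(n-r, n) = U(3,6).
Bases of U(3,6) are all (3)-element subsets.
|B(M*)| = C(6,3) = 6! / (3! * 3!) = 20.

20


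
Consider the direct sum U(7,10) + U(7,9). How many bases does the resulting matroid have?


Bases of a direct sum M1 + M2: |B| = |B(M1)| * |B(M2)|.
|B(U(7,10))| = C(10,7) = 120.
|B(U(7,9))| = C(9,7) = 36.
Total bases = 120 * 36 = 4320.

4320


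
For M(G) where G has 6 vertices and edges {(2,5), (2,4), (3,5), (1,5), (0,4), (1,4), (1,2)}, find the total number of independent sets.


An independent set in a graphic matroid is an acyclic edge subset.
G has 6 vertices and 7 edges.
Enumerate all 2^7 = 128 subsets, checking for acyclicity.
Total independent sets = 96.

96


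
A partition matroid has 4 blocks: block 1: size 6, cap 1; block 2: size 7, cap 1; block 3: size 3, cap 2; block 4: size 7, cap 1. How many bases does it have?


A basis picks exactly ci elements from block i.
Number of bases = product of C(|Si|, ci).
= C(6,1) * C(7,1) * C(3,2) * C(7,1)
= 6 * 7 * 3 * 7
= 882.

882


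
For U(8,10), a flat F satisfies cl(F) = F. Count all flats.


Flats of U(8,10): every subset of size < 8 is a flat, plus E itself.
Count = C(10,0) + C(10,1) + C(10,2) + C(10,3) + C(10,4) + C(10,5) + C(10,6) + C(10,7) + 1
     = 1 + 10 + 45 + 120 + 210 + 252 + 210 + 120 + 1
     = 969.

969


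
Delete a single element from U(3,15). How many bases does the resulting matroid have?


Deleting e from U(3,15) gives U(3,14) since n > r.
Bases of U(3,14) = (14 choose 3) = 364.

364


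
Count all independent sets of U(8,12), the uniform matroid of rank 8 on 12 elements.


Independent sets of U(8,12) are all subsets of size <= 8.
Count = C(12,0) + C(12,1) + C(12,2) + C(12,3) + C(12,4) + C(12,5) + C(12,6) + C(12,7) + C(12,8)
     = 1 + 12 + 66 + 220 + 495 + 792 + 924 + 792 + 495
     = 3797.

3797


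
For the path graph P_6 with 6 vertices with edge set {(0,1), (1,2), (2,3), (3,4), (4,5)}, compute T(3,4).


A path on 6 vertices is a tree with 5 edges.
T(x,y) = x^(5) for any tree.
T(3,4) = 3^5 = 243.

243


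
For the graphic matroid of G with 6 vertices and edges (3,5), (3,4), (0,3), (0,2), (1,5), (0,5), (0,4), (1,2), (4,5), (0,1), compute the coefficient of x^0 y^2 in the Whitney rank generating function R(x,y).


R(x,y) = sum over A in 2^E of x^(r(E)-r(A)) * y^(|A|-r(A)).
G has 6 vertices, 10 edges. r(E) = 5.
Enumerate all 2^10 = 1024 subsets.
Count subsets with r(E)-r(A)=0 and |A|-r(A)=2: 108.

108


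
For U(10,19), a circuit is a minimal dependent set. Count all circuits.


In U(10,19), circuits are the (11)-element subsets.
Any set of 11 elements is dependent, and removing any one element gives
an independent set of size 10, so it is a minimal dependent set.
Number of circuits = C(19,11) = 19! / (11! * 8!) = 75582.

75582


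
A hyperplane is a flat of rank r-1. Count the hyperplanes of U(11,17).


Hyperplanes of U(11,17) are flats of rank 10.
In a uniform matroid, these are exactly the (10)-element subsets.
Count = C(17,10) = 17! / (10! * 7!) = 19448.

19448


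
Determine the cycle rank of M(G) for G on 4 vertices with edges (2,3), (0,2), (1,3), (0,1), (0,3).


Cycle rank (nullity) = |E| - r(M) = |E| - (|V| - c).
|E| = 5, |V| = 4, c = 1.
Nullity = 5 - (4 - 1) = 5 - 3 = 2.

2


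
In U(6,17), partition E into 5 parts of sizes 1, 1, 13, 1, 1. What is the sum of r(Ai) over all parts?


r(Ai) = min(|Ai|, 6) for each part.
Sum = min(1,6) + min(1,6) + min(13,6) + min(1,6) + min(1,6)
    = 1 + 1 + 6 + 1 + 1
    = 10.

10


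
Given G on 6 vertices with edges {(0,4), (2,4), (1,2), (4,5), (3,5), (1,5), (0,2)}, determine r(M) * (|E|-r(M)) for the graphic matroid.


r(M) = |V| - c = 6 - 1 = 5.
nullity = |E| - r(M) = 7 - 5 = 2.
Product = 5 * 2 = 10.

10


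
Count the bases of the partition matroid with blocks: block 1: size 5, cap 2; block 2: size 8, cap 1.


A basis picks exactly ci elements from block i.
Number of bases = product of C(|Si|, ci).
= C(5,2) * C(8,1)
= 10 * 8
= 80.

80


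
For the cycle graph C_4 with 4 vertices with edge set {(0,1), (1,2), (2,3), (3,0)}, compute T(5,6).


T(C_4; x,y) = x + x^2 + ... + x^(3) + y.
T(5,6) = 5^1 + 5^2 + 5^3 + 6
= 5 + 25 + 125 + 6
= 161.

161


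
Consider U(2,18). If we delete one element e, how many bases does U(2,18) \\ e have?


Deleting e from U(2,18) gives U(2,17) since n > r.
Bases of U(2,17) = C(17,2) = (17 * 16) / (1 * 2) = 136.

136


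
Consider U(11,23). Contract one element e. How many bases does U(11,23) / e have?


Contracting e from U(11,23) gives U(10,22).
Bases of U(10,22) = (22 choose 10) = 646646.

646646


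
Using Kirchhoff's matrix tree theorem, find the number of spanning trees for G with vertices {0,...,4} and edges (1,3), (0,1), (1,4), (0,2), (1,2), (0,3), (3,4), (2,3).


By Kirchhoff's matrix tree theorem, the number of spanning trees equals
the determinant of any cofactor of the Laplacian matrix L.
G has 5 vertices and 8 edges.
Computing the (4 x 4) cofactor determinant gives 40.

40


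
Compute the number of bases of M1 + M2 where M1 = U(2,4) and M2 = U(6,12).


Bases of a direct sum M1 + M2: |B| = |B(M1)| * |B(M2)|.
|B(U(2,4))| = C(4,2) = 6.
|B(U(6,12))| = C(12,6) = 924.
Total bases = 6 * 924 = 5544.

5544


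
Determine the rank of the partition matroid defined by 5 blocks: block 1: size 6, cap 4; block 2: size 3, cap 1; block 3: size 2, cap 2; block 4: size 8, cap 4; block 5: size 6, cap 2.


Rank of a partition matroid = sum of min(|Si|, ci) for each block.
= min(6,4) + min(3,1) + min(2,2) + min(8,4) + min(6,2)
= 4 + 1 + 2 + 4 + 2
= 13.

13


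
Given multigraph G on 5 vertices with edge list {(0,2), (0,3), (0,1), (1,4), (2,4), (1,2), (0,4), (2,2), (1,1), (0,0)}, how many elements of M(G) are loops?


In a graphic matroid, a loop is a self-loop edge (u,u) with rank 0.
Examining all 10 edges for self-loops...
Self-loops found: (2,2), (1,1), (0,0)
Number of loops = 3.

3


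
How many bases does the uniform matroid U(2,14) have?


Bases of U(2,14) are all 2-element subsets of the 14-element ground set.
Number of bases = C(14,2).
C(14,2) = (14 * 13) / (1 * 2) = 91.

91


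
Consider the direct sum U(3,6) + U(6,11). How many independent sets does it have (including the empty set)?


For a direct sum, |I(M1+M2)| = |I(M1)| * |I(M2)|.
|I(U(3,6))| = sum C(6,k) for k=0..3 = 42.
|I(U(6,11))| = sum C(11,k) for k=0..6 = 1486.
Total = 42 * 1486 = 62412.

62412


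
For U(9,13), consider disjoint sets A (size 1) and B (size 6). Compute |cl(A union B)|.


|A union B| = 1 + 6 = 7 (disjoint).
In U(9,13), cl(S) = S if |S| < 9, else cl(S) = E.
Since 7 < 9, cl(A union B) = A union B.
|cl(A union B)| = 7.

7


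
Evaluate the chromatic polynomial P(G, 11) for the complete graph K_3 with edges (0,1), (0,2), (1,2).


P(K_3, k) = k(k-1)(k-2)...(k-2).
P(11) = (11) * (10) * (9) = 990.

990


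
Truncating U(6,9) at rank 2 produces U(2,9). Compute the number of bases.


Truncating U(6,9) to rank 2 gives U(2,9).
Bases of U(2,9) are all 2-element subsets of 9 elements.
Number of bases = C(9,2) = 9! / (2! * 7!) = 36.

36


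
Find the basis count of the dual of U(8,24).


The dual of U(r,n) is U(n-r, n) = U(16,24).
Bases of U(16,24) are all (16)-element subsets.
|B(M*)| = (24 choose 16) = 735471.

735471


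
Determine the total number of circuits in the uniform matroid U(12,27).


In U(12,27), circuits are the (13)-element subsets.
Any set of 13 elements is dependent, and removing any one element gives
an independent set of size 12, so it is a minimal dependent set.
Number of circuits = C(27,13) = 20058300.

20058300


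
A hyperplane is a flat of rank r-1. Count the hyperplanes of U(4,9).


Hyperplanes of U(4,9) are flats of rank 3.
In a uniform matroid, these are exactly the (3)-element subsets.
Count = (9 choose 3) = 84.

84


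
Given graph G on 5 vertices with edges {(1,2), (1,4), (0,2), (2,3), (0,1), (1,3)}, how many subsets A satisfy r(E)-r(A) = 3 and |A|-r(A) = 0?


R(x,y) = sum over A in 2^E of x^(r(E)-r(A)) * y^(|A|-r(A)).
G has 5 vertices, 6 edges. r(E) = 4.
Enumerate all 2^6 = 64 subsets.
Count subsets with r(E)-r(A)=3 and |A|-r(A)=0: 6.

6


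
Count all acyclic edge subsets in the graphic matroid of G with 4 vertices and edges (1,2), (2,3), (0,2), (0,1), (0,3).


An independent set in a graphic matroid is an acyclic edge subset.
G has 4 vertices and 5 edges.
Enumerate all 2^5 = 32 subsets, checking for acyclicity.
Total independent sets = 24.

24


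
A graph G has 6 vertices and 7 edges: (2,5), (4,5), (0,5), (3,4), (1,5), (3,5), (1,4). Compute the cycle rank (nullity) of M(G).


Cycle rank (nullity) = |E| - r(M) = |E| - (|V| - c).
|E| = 7, |V| = 6, c = 1.
Nullity = 7 - (6 - 1) = 7 - 5 = 2.

2


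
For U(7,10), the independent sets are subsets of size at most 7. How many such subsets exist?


Independent sets of U(7,10) are all subsets of size <= 7.
Count = C(10,0) + C(10,1) + C(10,2) + C(10,3) + C(10,4) + C(10,5) + C(10,6) + C(10,7)
     = 1 + 10 + 45 + 120 + 210 + 252 + 210 + 120
     = 968.

968


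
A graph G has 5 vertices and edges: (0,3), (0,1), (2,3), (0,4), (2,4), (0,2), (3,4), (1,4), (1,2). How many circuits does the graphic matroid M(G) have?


A circuit in a graphic matroid = edge set of a simple cycle.
G has 5 vertices and 9 edges.
Enumerating all minimal edge subsets forming cycles...
Total circuits found: 22.

22


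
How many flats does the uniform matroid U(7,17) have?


Flats of U(7,17): every subset of size < 7 is a flat, plus E itself.
Count = C(17,0) + C(17,1) + C(17,2) + C(17,3) + C(17,4) + C(17,5) + C(17,6) + 1
     = 1 + 17 + 136 + 680 + 2380 + 6188 + 12376 + 1
     = 21779.

21779


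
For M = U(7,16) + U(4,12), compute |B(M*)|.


(M1+M2)* = M1* + M2*.
M1* = U(9,16), bases: C(16,9) = 11440.
M2* = U(8,12), bases: C(12,8) = 495.
|B(M*)| = 11440 * 495 = 5662800.

5662800


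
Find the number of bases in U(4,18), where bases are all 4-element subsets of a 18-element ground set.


Bases of U(4,18) are all 4-element subsets of the 18-element ground set.
Number of bases = C(18,4).
(18 choose 4) = 3060.

3060


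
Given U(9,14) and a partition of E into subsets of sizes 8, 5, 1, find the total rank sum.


r(Ai) = min(|Ai|, 9) for each part.
Sum = min(8,9) + min(5,9) + min(1,9)
    = 8 + 5 + 1
    = 14.

14


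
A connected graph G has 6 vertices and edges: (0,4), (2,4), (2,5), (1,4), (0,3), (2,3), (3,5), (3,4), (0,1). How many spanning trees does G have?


By Kirchhoff's matrix tree theorem, the number of spanning trees equals
the determinant of any cofactor of the Laplacian matrix L.
G has 6 vertices and 9 edges.
Computing the (5 x 5) cofactor determinant gives 55.

55


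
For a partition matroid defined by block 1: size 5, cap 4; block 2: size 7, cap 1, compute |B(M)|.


A basis picks exactly ci elements from block i.
Number of bases = product of C(|Si|, ci).
= C(5,4) * C(7,1)
= 5 * 7
= 35.

35


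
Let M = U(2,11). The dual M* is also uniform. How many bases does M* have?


The dual of U(r,n) is U(n-r, n) = U(9,11).
Bases of U(9,11) are all (9)-element subsets.
|B(M*)| = C(11,9) = 55.

55


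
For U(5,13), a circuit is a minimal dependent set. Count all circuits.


In U(5,13), circuits are the (6)-element subsets.
Any set of 6 elements is dependent, and removing any one element gives
an independent set of size 5, so it is a minimal dependent set.
Number of circuits = C(13,6) = 1716.

1716


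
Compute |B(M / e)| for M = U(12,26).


Contracting e from U(12,26) gives U(11,25).
Bases of U(11,25) = C(25,11) = 4457400.

4457400


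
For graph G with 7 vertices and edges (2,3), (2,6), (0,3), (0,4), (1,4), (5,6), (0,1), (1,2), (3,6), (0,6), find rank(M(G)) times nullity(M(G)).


r(M) = |V| - c = 7 - 1 = 6.
nullity = |E| - r(M) = 10 - 6 = 4.
Product = 6 * 4 = 24.

24


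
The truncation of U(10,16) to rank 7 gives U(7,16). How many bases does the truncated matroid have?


Truncating U(10,16) to rank 7 gives U(7,16).
Bases of U(7,16) are all 7-element subsets of 16 elements.
Number of bases = C(16,7) = 16! / (7! * 9!) = 11440.

11440


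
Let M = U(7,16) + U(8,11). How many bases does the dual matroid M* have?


(M1+M2)* = M1* + M2*.
M1* = U(9,16), bases: C(16,9) = 11440.
M2* = U(3,11), bases: C(11,3) = 165.
|B(M*)| = 11440 * 165 = 1887600.

1887600


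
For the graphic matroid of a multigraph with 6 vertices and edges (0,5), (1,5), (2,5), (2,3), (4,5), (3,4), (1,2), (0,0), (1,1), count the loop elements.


In a graphic matroid, a loop is a self-loop edge (u,u) with rank 0.
Examining all 9 edges for self-loops...
Self-loops found: (0,0), (1,1)
Number of loops = 2.

2


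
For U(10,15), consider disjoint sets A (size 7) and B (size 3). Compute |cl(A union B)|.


|A union B| = 7 + 3 = 10 (disjoint).
In U(10,15), cl(S) = S if |S| < 10, else cl(S) = E.
Since 10 >= 10, cl(A union B) = E.
|cl(A union B)| = 15.

15


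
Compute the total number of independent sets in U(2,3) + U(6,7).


For a direct sum, |I(M1+M2)| = |I(M1)| * |I(M2)|.
|I(U(2,3))| = sum C(3,k) for k=0..2 = 7.
|I(U(6,7))| = sum C(7,k) for k=0..6 = 127.
Total = 7 * 127 = 889.

889


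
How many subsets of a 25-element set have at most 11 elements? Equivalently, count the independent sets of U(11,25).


Independent sets of U(11,25) are all subsets of size <= 11.
Count = C(25,0) + C(25,1) + C(25,2) + C(25,3) + C(25,4) + C(25,5) + C(25,6) + C(25,7) + C(25,8) + C(25,9) + C(25,10) + C(25,11)
     = 1 + 25 + 300 + 2300 + 12650 + 53130 + 177100 + 480700 + 1081575 + 2042975 + 3268760 + 4457400
     = 11576916.

11576916


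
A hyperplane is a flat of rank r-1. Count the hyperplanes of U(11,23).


Hyperplanes of U(11,23) are flats of rank 10.
In a uniform matroid, these are exactly the (10)-element subsets.
Count = C(23,10) = 23! / (10! * 13!) = 1144066.

1144066


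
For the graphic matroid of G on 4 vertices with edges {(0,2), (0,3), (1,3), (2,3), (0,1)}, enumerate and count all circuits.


A circuit in a graphic matroid = edge set of a simple cycle.
G has 4 vertices and 5 edges.
Enumerating all minimal edge subsets forming cycles...
Total circuits found: 3.

3


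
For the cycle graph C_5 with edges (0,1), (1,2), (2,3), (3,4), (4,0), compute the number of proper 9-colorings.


P(C_5, k) = (k-1)^5 + (-1)^5*(k-1).
P(9) = (8)^5 - 8
= 32768 - 8 = 32760.

32760


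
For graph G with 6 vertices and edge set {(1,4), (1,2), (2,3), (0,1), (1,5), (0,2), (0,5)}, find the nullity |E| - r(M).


Cycle rank (nullity) = |E| - r(M) = |E| - (|V| - c).
|E| = 7, |V| = 6, c = 1.
Nullity = 7 - (6 - 1) = 7 - 5 = 2.

2


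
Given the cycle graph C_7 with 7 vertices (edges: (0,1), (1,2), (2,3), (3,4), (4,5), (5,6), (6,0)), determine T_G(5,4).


T(C_7; x,y) = x + x^2 + ... + x^(6) + y.
T(5,4) = 5^1 + 5^2 + 5^3 + 5^4 + 5^5 + 5^6 + 4
= 5 + 25 + 125 + 625 + 3125 + 15625 + 4
= 19534.

19534


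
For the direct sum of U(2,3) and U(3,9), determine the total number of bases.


Bases of a direct sum M1 + M2: |B| = |B(M1)| * |B(M2)|.
|B(U(2,3))| = C(3,2) = 3.
|B(U(3,9))| = C(9,3) = 84.
Total bases = 3 * 84 = 252.

252


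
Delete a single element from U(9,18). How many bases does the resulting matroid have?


Deleting e from U(9,18) gives U(9,17) since n > r.
Bases of U(9,17) = (17 choose 9) = 24310.

24310


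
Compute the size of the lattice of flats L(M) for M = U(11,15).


Flats of U(11,15): every subset of size < 11 is a flat, plus E itself.
Count = C(15,0) + C(15,1) + C(15,2) + C(15,3) + C(15,4) + C(15,5) + C(15,6) + C(15,7) + C(15,8) + C(15,9) + C(15,10) + 1
     = 1 + 15 + 105 + 455 + 1365 + 3003 + 5005 + 6435 + 6435 + 5005 + 3003 + 1
     = 30828.

30828


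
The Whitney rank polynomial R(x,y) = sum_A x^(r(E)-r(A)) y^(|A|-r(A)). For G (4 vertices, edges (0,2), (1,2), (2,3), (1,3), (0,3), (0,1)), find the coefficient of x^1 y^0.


R(x,y) = sum over A in 2^E of x^(r(E)-r(A)) * y^(|A|-r(A)).
G has 4 vertices, 6 edges. r(E) = 3.
Enumerate all 2^6 = 64 subsets.
Count subsets with r(E)-r(A)=1 and |A|-r(A)=0: 15.

15


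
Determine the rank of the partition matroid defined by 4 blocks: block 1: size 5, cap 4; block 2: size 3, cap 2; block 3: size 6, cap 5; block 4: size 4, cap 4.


Rank of a partition matroid = sum of min(|Si|, ci) for each block.
= min(5,4) + min(3,2) + min(6,5) + min(4,4)
= 4 + 2 + 5 + 4
= 15.

15


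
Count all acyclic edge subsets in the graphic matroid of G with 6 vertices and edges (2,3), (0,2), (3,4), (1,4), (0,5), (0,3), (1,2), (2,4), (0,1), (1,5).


An independent set in a graphic matroid is an acyclic edge subset.
G has 6 vertices and 10 edges.
Enumerate all 2^10 = 1024 subsets, checking for acyclicity.
Total independent sets = 454.

454


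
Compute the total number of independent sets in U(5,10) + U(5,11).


For a direct sum, |I(M1+M2)| = |I(M1)| * |I(M2)|.
|I(U(5,10))| = sum C(10,k) for k=0..5 = 638.
|I(U(5,11))| = sum C(11,k) for k=0..5 = 1024.
Total = 638 * 1024 = 653312.

653312


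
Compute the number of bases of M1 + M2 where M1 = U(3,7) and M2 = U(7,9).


Bases of a direct sum M1 + M2: |B| = |B(M1)| * |B(M2)|.
|B(U(3,7))| = C(7,3) = 35.
|B(U(7,9))| = C(9,7) = 36.
Total bases = 35 * 36 = 1260.

1260


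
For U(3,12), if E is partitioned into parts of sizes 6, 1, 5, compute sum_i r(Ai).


r(Ai) = min(|Ai|, 3) for each part.
Sum = min(6,3) + min(1,3) + min(5,3)
    = 3 + 1 + 3
    = 7.

7


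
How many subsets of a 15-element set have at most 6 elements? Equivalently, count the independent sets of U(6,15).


Independent sets of U(6,15) are all subsets of size <= 6.
Count = (15 choose 0) + (15 choose 1) + (15 choose 2) + (15 choose 3) + (15 choose 4) + (15 choose 5) + (15 choose 6)
     = 1 + 15 + 105 + 455 + 1365 + 3003 + 5005
     = 9949.

9949


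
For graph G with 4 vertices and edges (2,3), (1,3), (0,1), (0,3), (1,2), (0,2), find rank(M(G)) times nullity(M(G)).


r(M) = |V| - c = 4 - 1 = 3.
nullity = |E| - r(M) = 6 - 3 = 3.
Product = 3 * 3 = 9.

9


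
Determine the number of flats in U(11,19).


Flats of U(11,19): every subset of size < 11 is a flat, plus E itself.
Count = (19 choose 0) + (19 choose 1) + (19 choose 2) + (19 choose 3) + (19 choose 4) + (19 choose 5) + (19 choose 6) + (19 choose 7) + (19 choose 8) + (19 choose 9) + (19 choose 10) + 1
     = 1 + 19 + 171 + 969 + 3876 + 11628 + 27132 + 50388 + 75582 + 92378 + 92378 + 1
     = 354523.

354523


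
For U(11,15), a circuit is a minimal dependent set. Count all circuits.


In U(11,15), circuits are the (12)-element subsets.
Any set of 12 elements is dependent, and removing any one element gives
an independent set of size 11, so it is a minimal dependent set.
Number of circuits = C(15,12) = 455.

455


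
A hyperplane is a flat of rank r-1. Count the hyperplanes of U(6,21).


Hyperplanes of U(6,21) are flats of rank 5.
In a uniform matroid, these are exactly the (5)-element subsets.
Count = C(21,5) = 20349.

20349


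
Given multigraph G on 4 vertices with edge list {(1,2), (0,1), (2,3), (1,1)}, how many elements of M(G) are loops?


In a graphic matroid, a loop is a self-loop edge (u,u) with rank 0.
Examining all 4 edges for self-loops...
Self-loops found: (1,1)
Number of loops = 1.

1


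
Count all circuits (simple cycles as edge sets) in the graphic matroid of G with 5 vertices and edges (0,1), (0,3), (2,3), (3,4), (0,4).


A circuit in a graphic matroid = edge set of a simple cycle.
G has 5 vertices and 5 edges.
Enumerating all minimal edge subsets forming cycles...
Total circuits found: 1.

1


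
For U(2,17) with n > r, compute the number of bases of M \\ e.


Deleting e from U(2,17) gives U(2,16) since n > r.
Bases of U(2,16) = C(16,2) = 16! / (2! * 14!) = 120.

120


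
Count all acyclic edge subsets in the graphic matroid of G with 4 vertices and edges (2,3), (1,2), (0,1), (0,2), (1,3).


An independent set in a graphic matroid is an acyclic edge subset.
G has 4 vertices and 5 edges.
Enumerate all 2^5 = 32 subsets, checking for acyclicity.
Total independent sets = 24.

24


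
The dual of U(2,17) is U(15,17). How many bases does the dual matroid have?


The dual of U(r,n) is U(n-r, n) = U(15,17).
Bases of U(15,17) are all (15)-element subsets.
|B(M*)| = (17 choose 15) = 136.

136


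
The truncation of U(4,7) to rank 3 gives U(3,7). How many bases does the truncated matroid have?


Truncating U(4,7) to rank 3 gives U(3,7).
Bases of U(3,7) are all 3-element subsets of 7 elements.
Number of bases = C(7,3) = (7 * 6 * 5) / (1 * 2 * 3) = 35.

35


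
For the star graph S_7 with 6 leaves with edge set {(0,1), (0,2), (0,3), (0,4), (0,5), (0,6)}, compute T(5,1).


A star on 7 vertices is a tree with 6 edges.
T(x,y) = x^(6) for any tree.
T(5,1) = 5^6 = 15625.

15625


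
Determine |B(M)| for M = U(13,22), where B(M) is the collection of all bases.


Bases of U(13,22) are all 13-element subsets of the 22-element ground set.
Number of bases = C(22,13).
(22 choose 13) = 497420.

497420


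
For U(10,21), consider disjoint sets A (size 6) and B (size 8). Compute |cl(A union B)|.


|A union B| = 6 + 8 = 14 (disjoint).
In U(10,21), cl(S) = S if |S| < 10, else cl(S) = E.
Since 14 >= 10, cl(A union B) = E.
|cl(A union B)| = 21.

21


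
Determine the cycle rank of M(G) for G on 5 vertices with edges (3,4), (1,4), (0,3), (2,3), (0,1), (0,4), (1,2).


Cycle rank (nullity) = |E| - r(M) = |E| - (|V| - c).
|E| = 7, |V| = 5, c = 1.
Nullity = 7 - (5 - 1) = 7 - 4 = 3.

3


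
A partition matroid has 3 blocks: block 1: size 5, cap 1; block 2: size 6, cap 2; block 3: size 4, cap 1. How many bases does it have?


A basis picks exactly ci elements from block i.
Number of bases = product of C(|Si|, ci).
= C(5,1) * C(6,2) * C(4,1)
= 5 * 15 * 4
= 300.

300


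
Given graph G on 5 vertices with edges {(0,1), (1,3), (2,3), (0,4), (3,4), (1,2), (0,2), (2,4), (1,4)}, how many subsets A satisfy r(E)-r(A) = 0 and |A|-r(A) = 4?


R(x,y) = sum over A in 2^E of x^(r(E)-r(A)) * y^(|A|-r(A)).
G has 5 vertices, 9 edges. r(E) = 4.
Enumerate all 2^9 = 512 subsets.
Count subsets with r(E)-r(A)=0 and |A|-r(A)=4: 9.

9


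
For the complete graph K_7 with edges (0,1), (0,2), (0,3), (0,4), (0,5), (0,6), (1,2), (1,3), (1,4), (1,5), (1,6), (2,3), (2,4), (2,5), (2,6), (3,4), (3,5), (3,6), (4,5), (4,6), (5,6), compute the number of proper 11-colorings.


P(K_7, k) = k(k-1)(k-2)...(k-6).
P(11) = (11) * (10) * (9) * (8) * (7) * (6) * (5) = 1663200.

1663200


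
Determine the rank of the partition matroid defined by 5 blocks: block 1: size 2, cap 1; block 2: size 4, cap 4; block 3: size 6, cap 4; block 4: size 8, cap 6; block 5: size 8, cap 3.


Rank of a partition matroid = sum of min(|Si|, ci) for each block.
= min(2,1) + min(4,4) + min(6,4) + min(8,6) + min(8,3)
= 1 + 4 + 4 + 6 + 3
= 18.

18


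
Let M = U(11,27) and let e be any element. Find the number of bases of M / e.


Contracting e from U(11,27) gives U(10,26).
Bases of U(10,26) = (26 choose 10) = 5311735.

5311735


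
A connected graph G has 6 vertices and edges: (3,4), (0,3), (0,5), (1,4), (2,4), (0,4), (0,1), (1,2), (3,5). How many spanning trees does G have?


By Kirchhoff's matrix tree theorem, the number of spanning trees equals
the determinant of any cofactor of the Laplacian matrix L.
G has 6 vertices and 9 edges.
Computing the (5 x 5) cofactor determinant gives 55.

55


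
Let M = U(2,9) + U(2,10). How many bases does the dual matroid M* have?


(M1+M2)* = M1* + M2*.
M1* = U(7,9), bases: C(9,7) = 36.
M2* = U(8,10), bases: C(10,8) = 45.
|B(M*)| = 36 * 45 = 1620.

1620


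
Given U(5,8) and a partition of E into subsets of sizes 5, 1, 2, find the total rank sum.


r(Ai) = min(|Ai|, 5) for each part.
Sum = min(5,5) + min(1,5) + min(2,5)
    = 5 + 1 + 2
    = 8.

8


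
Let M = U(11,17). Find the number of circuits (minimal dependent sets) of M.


In U(11,17), circuits are the (12)-element subsets.
Any set of 12 elements is dependent, and removing any one element gives
an independent set of size 11, so it is a minimal dependent set.
Number of circuits = C(17,12) = 6188.

6188


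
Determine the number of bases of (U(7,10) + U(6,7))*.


(M1+M2)* = M1* + M2*.
M1* = U(3,10), bases: C(10,3) = 120.
M2* = U(1,7), bases: C(7,1) = 7.
|B(M*)| = 120 * 7 = 840.

840


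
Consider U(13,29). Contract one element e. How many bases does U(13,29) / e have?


Contracting e from U(13,29) gives U(12,28).
Bases of U(12,28) = (28 choose 12) = 30421755.

30421755


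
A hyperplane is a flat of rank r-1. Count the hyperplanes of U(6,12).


Hyperplanes of U(6,12) are flats of rank 5.
In a uniform matroid, these are exactly the (5)-element subsets.
Count = C(12,5) = 12! / (5! * 7!) = 792.

792


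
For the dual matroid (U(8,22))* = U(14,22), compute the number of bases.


The dual of U(r,n) is U(n-r, n) = U(14,22).
Bases of U(14,22) are all (14)-element subsets.
|B(M*)| = C(22,14) = 319770.

319770


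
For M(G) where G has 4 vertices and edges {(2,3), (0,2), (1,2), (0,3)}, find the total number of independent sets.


An independent set in a graphic matroid is an acyclic edge subset.
G has 4 vertices and 4 edges.
Enumerate all 2^4 = 16 subsets, checking for acyclicity.
Total independent sets = 14.

14


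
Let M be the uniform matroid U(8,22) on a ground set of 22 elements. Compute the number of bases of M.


Bases of U(8,22) are all 8-element subsets of the 22-element ground set.
Number of bases = C(22,8).
(22 choose 8) = 319770.

319770


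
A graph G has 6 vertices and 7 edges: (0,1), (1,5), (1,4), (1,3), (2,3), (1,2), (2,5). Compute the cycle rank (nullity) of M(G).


Cycle rank (nullity) = |E| - r(M) = |E| - (|V| - c).
|E| = 7, |V| = 6, c = 1.
Nullity = 7 - (6 - 1) = 7 - 5 = 2.

2


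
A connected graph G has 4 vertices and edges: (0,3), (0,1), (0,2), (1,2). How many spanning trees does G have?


By Kirchhoff's matrix tree theorem, the number of spanning trees equals
the determinant of any cofactor of the Laplacian matrix L.
G has 4 vertices and 4 edges.
Computing the (3 x 3) cofactor determinant gives 3.

3


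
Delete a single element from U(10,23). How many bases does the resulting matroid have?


Deleting e from U(10,23) gives U(10,22) since n > r.
Bases of U(10,22) = C(22,10) = 646646.

646646


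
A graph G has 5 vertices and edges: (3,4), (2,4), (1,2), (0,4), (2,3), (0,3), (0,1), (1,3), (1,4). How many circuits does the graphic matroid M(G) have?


A circuit in a graphic matroid = edge set of a simple cycle.
G has 5 vertices and 9 edges.
Enumerating all minimal edge subsets forming cycles...
Total circuits found: 22.

22


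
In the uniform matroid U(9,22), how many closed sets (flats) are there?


Flats of U(9,22): every subset of size < 9 is a flat, plus E itself.
Count = (22 choose 0) + (22 choose 1) + (22 choose 2) + (22 choose 3) + (22 choose 4) + (22 choose 5) + (22 choose 6) + (22 choose 7) + (22 choose 8) + 1
     = 1 + 22 + 231 + 1540 + 7315 + 26334 + 74613 + 170544 + 319770 + 1
     = 600371.

600371
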